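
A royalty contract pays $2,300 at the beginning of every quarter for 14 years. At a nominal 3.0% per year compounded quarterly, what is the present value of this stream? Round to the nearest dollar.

$105,643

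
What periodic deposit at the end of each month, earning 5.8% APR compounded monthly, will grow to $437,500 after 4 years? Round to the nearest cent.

$8,120.05

Periodic rate i = 0.058/12 = 0.00483333; n = 4 × 12 = 48 periods.
PMT = 437500 / ( [(1+0.00483333)^48 − 1] / 0.00483333 ) = 437500 / 53.878992 = 8,120.0480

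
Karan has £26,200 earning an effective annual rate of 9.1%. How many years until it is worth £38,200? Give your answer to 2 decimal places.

n = ln(38200/26200) / ln(1+0.091) = ln(1.45802) / 0.087095 = 4.3295 years

4.33 years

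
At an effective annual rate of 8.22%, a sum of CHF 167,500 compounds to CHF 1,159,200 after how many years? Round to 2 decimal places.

24.49 years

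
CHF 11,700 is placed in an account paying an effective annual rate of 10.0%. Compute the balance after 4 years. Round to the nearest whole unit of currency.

11,700 × (1+0.1)^4 = 11,700 × 1.464100 = 17,129.9700

CHF 17,130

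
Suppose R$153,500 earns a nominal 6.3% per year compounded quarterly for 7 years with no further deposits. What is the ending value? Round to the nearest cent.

Periodic rate i = 0.063/4 = 0.01575; n = 7 × 4 = 28 periods.
FV = PV·(1+i)^n = 153,500 × 1.548928 = 237,760.4685

R$237,760.47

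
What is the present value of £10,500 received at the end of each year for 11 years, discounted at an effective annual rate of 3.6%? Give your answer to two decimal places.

PV = 10500 × [1 − (1+0.036)^(−11)] / 0.036 = 10500 × 8.952552 = 94,001.7977

£94,001.80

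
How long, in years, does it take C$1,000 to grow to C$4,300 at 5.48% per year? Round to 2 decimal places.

n = ln(4300/1000) / ln(1+0.0548) = ln(4.30000) / 0.053351 = 27.3399 years

27.34 years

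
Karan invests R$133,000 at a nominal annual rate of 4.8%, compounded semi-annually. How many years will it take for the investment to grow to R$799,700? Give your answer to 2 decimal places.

Periodic rate i = 0.048/2 = 0.024.
(1+i)^n = 799700/133000 = 6.01278, so n = ln 6.01278 / ln 1.024 = 75.6387 half-years
= 75.6387/2 years

37.82 years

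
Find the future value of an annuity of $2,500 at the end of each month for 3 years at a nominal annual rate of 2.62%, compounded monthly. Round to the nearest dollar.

$93,525

i = 0.0262/12 = 0.00218333 per month; n = 3·12 = 36.
FV = 2500 × [(1+0.00218333)^36 − 1] / 0.00218333 = 2500 × 37.410158 = 93,525.3943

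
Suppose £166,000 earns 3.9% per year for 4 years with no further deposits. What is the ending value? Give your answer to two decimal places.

FV = PV·(1+i)^n = 166,000 × 1.165366 = 193,450.6878

£193,450.69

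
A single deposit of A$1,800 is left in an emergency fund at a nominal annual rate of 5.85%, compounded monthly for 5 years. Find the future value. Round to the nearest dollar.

A$2,410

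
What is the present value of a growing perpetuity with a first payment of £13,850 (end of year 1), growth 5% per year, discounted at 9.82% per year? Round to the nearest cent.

PV = D₁/(r − g) = 13850/(0.0982 − 0.05) = 287,344.3983

£287,344.40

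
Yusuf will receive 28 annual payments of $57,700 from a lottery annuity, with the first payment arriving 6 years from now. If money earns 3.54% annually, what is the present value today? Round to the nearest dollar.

$852,586

PV at t=5 (ordinary 28-year annuity): 57700 × a(28|0.0354) = 57700 × 17.583406 = 1,014,562.5455
Discount back 5 years: 1,014,562.5455 × (1+0.0354)^(−5) = 1,014,562.5455 × 0.840348 = 852,585.6570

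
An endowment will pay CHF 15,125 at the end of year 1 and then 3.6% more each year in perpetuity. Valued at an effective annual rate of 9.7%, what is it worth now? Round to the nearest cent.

CHF 247,950.82

PV = PMT / (i − g) = 15125 / (0.097 − 0.036) = 15125 / 0.061000 = 247,950.8197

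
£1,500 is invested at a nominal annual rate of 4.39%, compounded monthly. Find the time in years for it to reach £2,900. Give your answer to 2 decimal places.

Periodic rate i = 0.0439/12 = 0.00365833.
n = ln(2900/1500) / ln(1+0.00365833) = ln(1.93333) / 0.003652 = 180.5332 months
= 180.5332/12 years

15.04 years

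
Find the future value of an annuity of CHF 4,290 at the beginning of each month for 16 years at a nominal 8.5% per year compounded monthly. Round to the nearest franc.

i = 0.085/12 = 0.00708333 per month; n = 16·12 = 192.
FV = PMT · [(1+i)^n − 1] / i × (1+i) = 4290 · 409.121252 = 1,755,130.1725
(annuity-due: payments at period start, so ×(1+i).)

CHF 1,755,130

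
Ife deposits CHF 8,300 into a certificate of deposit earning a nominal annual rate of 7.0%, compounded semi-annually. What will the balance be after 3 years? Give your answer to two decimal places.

CHF 10,202.82

i = 0.07/2 = 0.035 per half-year; n = 3·2 = 6.
FV = PV·(1+i)^n = 8,300 × 1.229255 = 10,202.8192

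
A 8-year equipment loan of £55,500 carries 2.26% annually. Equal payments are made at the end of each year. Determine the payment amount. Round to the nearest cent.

£7,661.43

Annuity-PV factor = 7.244079; PMT = 55500 / 7.244079 = 7,661.4295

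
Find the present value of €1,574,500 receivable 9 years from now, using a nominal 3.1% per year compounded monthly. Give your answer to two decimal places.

€1,191,600.69

With 12 periods per year: i = 0.00258333, n = 108.
Discount factor = (1+0.00258333)^(−108) = 0.756812; PV = 1,574,500 × 0.756812 = 1,191,600.6855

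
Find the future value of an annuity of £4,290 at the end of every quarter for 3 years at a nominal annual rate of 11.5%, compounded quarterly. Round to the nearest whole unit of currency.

£60,453

With 4 periods per year: i = 0.02875, n = 12.
Accumulation factor s(12|0.02875) = 14.091666; FV = 4290 × 14.091666 = 60,453.2492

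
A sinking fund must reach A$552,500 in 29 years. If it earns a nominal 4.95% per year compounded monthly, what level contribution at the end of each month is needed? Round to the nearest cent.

Periodic rate i = 0.0495/12 = 0.004125; n = 29 × 12 = 348 periods.
PMT = 552500 / ( [(1+0.004125)^348 − 1] / 0.004125 ) = 552500 / 773.177593 = 714.5836

A$714.58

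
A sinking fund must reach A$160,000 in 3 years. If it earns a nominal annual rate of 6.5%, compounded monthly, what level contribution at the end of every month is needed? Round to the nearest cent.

i = 0.065/12 = 0.00541667 per month; n = 3·12 = 36.
FV-annuity factor = 39.631685; PMT = 160000 / 39.631685 = 4,037.1738

A$4,037.17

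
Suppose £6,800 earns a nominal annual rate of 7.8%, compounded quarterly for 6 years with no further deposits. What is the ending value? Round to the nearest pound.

£10,809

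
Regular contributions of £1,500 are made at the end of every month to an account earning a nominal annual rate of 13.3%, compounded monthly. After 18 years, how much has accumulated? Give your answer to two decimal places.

Periodic rate i = 0.133/12 = 0.0110833; n = 18 × 12 = 216 periods.
Accumulation factor s(216|0.0110833) = 885.462832; FV = 1500 × 885.462832 = 1,328,194.2487

£1,328,194.25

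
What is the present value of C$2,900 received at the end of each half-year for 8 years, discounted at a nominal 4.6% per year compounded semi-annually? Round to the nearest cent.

Periodic rate i = 0.046/2 = 0.023; n = 8 × 2 = 16 periods.
PV = PMT · [1 − (1+i)^(−n)] / i = 2900 · 13.260518 = 38,455.5015

C$38,455.50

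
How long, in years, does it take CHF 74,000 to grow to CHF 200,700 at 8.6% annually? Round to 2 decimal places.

n = ln(200700/74000) / ln(1+0.086) = ln(2.71216) / 0.082501 = 12.0937 years

12.09 years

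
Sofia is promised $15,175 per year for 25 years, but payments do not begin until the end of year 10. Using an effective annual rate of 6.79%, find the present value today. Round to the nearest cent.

$99,787.23

Value one period before first payment (t=9): 15175 × [1 − (1+0.0679)^(−25)] / 0.0679 = 15175 × 11.877405 = 180,239.6154
Discount back 9 years: 180,239.6154 × (1+0.0679)^(−9) = 180,239.6154 × 0.553637 = 99,787.2314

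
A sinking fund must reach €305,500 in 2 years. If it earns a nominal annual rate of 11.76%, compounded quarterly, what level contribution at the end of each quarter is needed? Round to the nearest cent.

€34,428.64

i = 0.1176/4 = 0.0294 per quarter; n = 2·4 = 8.
FV-annuity factor = 8.873425; PMT = 305500 / 8.873425 = 34,428.6433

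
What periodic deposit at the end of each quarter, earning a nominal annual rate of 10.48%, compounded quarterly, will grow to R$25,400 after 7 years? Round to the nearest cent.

R$626.05

Periodic rate i = 0.1048/4 = 0.0262; n = 7 × 4 = 28 periods.
FV-annuity factor = 40.571986; PMT = 25400 / 40.571986 = 626.0477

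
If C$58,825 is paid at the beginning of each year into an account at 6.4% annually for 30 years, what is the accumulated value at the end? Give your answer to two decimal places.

FV = PMT · [(1+i)^n − 1] / i × (1+i) = 58825 · 90.283071 = 5,310,901.6420
(Beginning-of-period payments → annuity-due factor ×(1+i).)

C$5,310,901.64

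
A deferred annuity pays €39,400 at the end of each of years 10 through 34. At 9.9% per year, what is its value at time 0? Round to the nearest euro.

€154,102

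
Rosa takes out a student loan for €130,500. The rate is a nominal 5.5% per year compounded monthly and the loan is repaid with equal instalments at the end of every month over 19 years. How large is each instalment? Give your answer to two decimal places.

i = 0.055/12 = 0.00458333 per month; n = 19·12 = 228.
PMT = 130500 / ( [1 − (1+0.00458333)^(−228)] / 0.00458333 ) = 130500 / 141.265639 = 923.7915

€923.79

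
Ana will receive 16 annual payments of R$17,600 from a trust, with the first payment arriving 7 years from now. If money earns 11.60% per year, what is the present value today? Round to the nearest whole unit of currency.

PV at t=6 (ordinary 16-year annuity): 17600 × a(16|0.116) = 17600 × 7.131620 = 125,516.5190
PV₀ = 125,516.5190 / (1+0.116)^6 = 125,516.5190 / 1.931902 = 64,970.4267

R$64,970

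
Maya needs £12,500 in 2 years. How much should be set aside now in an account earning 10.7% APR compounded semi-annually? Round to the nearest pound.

Periodic rate i = 0.107/2 = 0.0535; n = 2 × 2 = 4 periods.
PV = 12,500 / (1 + 0.0535)^4 = 12,500 / 1.231794 = 10,147.7989

£10,148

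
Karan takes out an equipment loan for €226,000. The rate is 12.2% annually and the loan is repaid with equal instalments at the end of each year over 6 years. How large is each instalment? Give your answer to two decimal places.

€55,280.73

PMT = 226000 / ( [1 − (1+0.122)^(−6)] / 0.122 ) = 226000 / 4.088224 = 55,280.7309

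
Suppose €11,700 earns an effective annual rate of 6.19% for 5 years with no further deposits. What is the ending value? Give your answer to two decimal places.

€15,798.07

11,700 × (1+0.0619)^5 = 11,700 × 1.350262 = 15,798.0675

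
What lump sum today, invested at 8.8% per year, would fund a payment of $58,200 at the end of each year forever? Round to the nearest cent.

$661,363.64

PV = C/r = 58200/0.088 = 661,363.6364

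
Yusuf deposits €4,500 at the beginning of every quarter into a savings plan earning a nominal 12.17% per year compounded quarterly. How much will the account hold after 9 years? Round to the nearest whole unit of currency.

€295,915

i = 0.1217/4 = 0.030425 per quarter; n = 9·4 = 36.
FV = 4500 × [(1+0.030425)^36 − 1] / 0.030425 × (1+i) = 4500 × 65.758989 = 295,915.4500
Payments are at the start of each period, so multiply by (1+i).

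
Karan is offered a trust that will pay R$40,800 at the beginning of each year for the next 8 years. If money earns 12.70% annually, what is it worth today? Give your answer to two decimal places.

Annuity factor a(8|0.127) × (1+i) = 5.464216; PV = 40800 × 5.464216 = 222,940.0152
(annuity-due: payments at period start, so ×(1+i).)

R$222,940.02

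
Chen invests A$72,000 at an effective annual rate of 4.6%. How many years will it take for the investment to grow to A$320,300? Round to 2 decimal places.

33.19 years

(1+i)^n = 320300/72000 = 4.44861, so n = ln 4.44861 / ln 1.046 = 33.1884 years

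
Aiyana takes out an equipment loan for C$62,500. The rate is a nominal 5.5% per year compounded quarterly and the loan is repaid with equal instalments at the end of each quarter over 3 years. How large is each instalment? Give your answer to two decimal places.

With 4 periods per year: i = 0.01375, n = 12.
PMT = 62500 / ( [1 − (1+0.01375)^(−12)] / 0.01375 ) = 62500 / 10.992921 = 5,685.4773

C$5,685.48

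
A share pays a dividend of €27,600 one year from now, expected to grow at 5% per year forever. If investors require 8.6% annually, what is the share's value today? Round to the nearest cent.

€766,666.67

PV = PMT / (i − g) = 27600 / (0.086 − 0.05) = 27600 / 0.036000 = 766,666.6667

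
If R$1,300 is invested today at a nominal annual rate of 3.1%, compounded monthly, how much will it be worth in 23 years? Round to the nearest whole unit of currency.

With 12 periods per year: i = 0.00258333, n = 276.
1,300 × (1+0.00258333)^276 = 1,300 × 2.038228 = 2,649.6959

R$2,650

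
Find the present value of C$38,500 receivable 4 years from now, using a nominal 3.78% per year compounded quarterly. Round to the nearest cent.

C$33,121.02

Periodic rate i = 0.0378/4 = 0.00945; n = 4 × 4 = 16 periods.
Discount factor = (1+0.00945)^(−16) = 0.860286; PV = 38,500 × 0.860286 = 33,121.0222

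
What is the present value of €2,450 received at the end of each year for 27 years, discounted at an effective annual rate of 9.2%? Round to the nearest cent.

€24,156.62

Annuity factor a(27|0.092) = 9.859845; PV = 2450 × 9.859845 = 24,156.6209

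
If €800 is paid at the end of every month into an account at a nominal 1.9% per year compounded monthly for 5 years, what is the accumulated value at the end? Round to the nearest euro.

Periodic rate i = 0.019/12 = 0.00158333; n = 5 × 12 = 60 periods.
FV = 800 × [(1+0.00158333)^60 − 1] / 0.00158333 = 800 × 62.890258 = 50,312.2064

€50,312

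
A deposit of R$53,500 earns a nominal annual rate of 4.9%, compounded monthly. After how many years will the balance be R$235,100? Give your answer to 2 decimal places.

Periodic rate i = 0.049/12 = 0.00408333.
(1+i)^n = 235100/53500 = 4.39439, so n = ln 4.39439 / ln 1.00408 = 363.2693 months
= 363.2693/12 years

30.27 years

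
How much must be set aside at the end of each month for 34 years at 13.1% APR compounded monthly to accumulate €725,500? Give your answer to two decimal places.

i = 0.131/12 = 0.0109167 per month; n = 34·12 = 408.
PMT = 725500 / ( [(1+0.0109167)^408 − 1] / 0.0109167 ) = 725500 / 7595.726084 = 95.5142

€95.51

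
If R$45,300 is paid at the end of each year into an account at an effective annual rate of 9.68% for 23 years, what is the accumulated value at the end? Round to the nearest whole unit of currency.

R$3,450,833

Accumulation factor s(23|0.0968) = 76.177328; FV = 45300 × 76.177328 = 3,450,832.9713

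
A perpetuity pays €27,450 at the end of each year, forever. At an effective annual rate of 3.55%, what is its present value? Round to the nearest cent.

€773,239.44

PV = C/r = 27450/0.0355 = 773,239.4366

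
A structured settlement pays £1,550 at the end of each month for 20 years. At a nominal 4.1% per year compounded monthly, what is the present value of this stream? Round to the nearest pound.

£253,574

Periodic rate i = 0.041/12 = 0.00341667; n = 20 × 12 = 240 periods.
Annuity factor a(240|0.00341667) = 163.595808; PV = 1550 × 163.595808 = 253,573.5031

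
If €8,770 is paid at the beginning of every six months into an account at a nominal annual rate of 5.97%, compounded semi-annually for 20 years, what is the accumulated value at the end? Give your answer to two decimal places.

€678,696.85

i = 0.0597/2 = 0.02985 per half-year; n = 20·2 = 40.
Accumulation factor s(40|0.02985) × (1+i) = 77.388466; FV = 8770 × 77.388466 = 678,696.8481
(annuity-due: payments at period start, so ×(1+i).)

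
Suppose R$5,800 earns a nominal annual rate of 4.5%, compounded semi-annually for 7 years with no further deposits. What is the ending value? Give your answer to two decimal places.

i = 0.045/2 = 0.0225 per half-year; n = 7·2 = 14.
FV = 5,800 × (1 + 0.0225)^14 = 7,919.8039

R$7,919.80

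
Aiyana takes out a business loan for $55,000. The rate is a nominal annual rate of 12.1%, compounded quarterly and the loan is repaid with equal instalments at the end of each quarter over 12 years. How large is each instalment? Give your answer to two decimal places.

With 4 periods per year: i = 0.03025, n = 48.
PMT = 55000 / ( [1 − (1+0.03025)^(−48)] / 0.03025 ) = 55000 / 25.150542 = 2,186.8316

$2,186.83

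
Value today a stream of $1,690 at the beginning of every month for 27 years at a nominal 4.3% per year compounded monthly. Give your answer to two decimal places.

$324,779.67

Periodic rate i = 0.043/12 = 0.00358333; n = 27 × 12 = 324 periods.
PV = 1690 × [1 − (1+0.00358333)^(−324)] / 0.00358333 × (1+i) = 1690 × 192.177317 = 324,779.6661
(annuity-due: payments at period start, so ×(1+i).)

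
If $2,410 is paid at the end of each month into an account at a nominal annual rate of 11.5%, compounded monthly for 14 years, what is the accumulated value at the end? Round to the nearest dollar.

Periodic rate i = 0.115/12 = 0.00958333; n = 14 × 12 = 168 periods.
FV = PMT · [(1+i)^n − 1] / i = 2410 · 413.698232 = 997,012.7386

$997,013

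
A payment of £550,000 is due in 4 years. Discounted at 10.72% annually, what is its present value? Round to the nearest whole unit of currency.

PV = 550,000 / (1 + 0.1072)^4 = 550,000 / 1.502811 = 365,980.8665

£365,981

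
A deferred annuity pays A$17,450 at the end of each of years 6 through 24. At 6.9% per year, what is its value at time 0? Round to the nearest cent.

A$130,168.55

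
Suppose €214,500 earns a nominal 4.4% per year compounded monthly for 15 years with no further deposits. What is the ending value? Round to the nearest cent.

€414,512.32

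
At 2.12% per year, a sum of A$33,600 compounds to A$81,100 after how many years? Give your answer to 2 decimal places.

n = ln(81100/33600) / ln(1+0.0212) = ln(2.41369) / 0.020978 = 42.0030 years

42.00 years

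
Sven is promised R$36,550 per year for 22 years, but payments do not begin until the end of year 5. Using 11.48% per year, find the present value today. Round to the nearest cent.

R$187,265.52

Value one period before first payment (t=4): 36550 × [1 − (1+0.1148)^(−22)] / 0.1148 = 36550 × 7.913312 = 289,231.5486
Discount back 4 years: 289,231.5486 × (1+0.1148)^(−4) = 289,231.5486 × 0.647459 = 187,265.5208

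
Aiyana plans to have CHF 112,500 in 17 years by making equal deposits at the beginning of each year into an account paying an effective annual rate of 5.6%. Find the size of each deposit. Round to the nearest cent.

CHF 3,911.70

FV-annuity factor × (1+i) = 28.759909; PMT = 112500 / 28.759909 = 3,911.6953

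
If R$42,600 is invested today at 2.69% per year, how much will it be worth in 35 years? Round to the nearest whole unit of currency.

42,600 × (1+0.0269)^35 = 42,600 × 2.532126 = 107,868.5856

R$107,869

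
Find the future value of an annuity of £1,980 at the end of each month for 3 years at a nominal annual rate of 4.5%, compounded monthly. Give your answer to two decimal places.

Periodic rate i = 0.045/12 = 0.00375; n = 3 × 12 = 36 periods.
Accumulation factor s(36|0.00375) = 38.466089; FV = 1980 × 38.466089 = 76,162.8554

£76,162.86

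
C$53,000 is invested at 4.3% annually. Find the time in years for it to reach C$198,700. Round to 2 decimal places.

n = ln(198700/53000) / ln(1+0.043) = ln(3.74906) / 0.042101 = 31.3888 years

31.39 years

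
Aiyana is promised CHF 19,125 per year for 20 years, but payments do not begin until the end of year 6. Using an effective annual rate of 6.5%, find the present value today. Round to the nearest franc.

Value one period before first payment (t=5): 19125 × [1 − (1+0.065)^(−20)] / 0.065 = 19125 × 11.018507 = 210,728.9511
Discount back 5 years: 210,728.9511 × (1+0.065)^(−5) = 210,728.9511 × 0.729881 = 153,807.0231

CHF 153,807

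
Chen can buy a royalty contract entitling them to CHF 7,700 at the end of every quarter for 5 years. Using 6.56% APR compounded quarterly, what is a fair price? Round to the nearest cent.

CHF 130,391.92

Periodic rate i = 0.0656/4 = 0.0164; n = 5 × 4 = 20 periods.
PV = PMT · [1 − (1+i)^(−n)] / i = 7700 · 16.934016 = 130,391.9249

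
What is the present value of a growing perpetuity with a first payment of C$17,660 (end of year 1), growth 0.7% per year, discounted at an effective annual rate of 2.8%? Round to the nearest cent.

PV = D₁/(r − g) = 17660/(0.028 − 0.007) = 840,952.3810

C$840,952.38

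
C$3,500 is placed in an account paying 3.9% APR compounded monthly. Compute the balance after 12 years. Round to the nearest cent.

With 12 periods per year: i = 0.00325, n = 144.
3,500 × (1+0.00325)^144 = 3,500 × 1.595586 = 5,584.5514

C$5,584.55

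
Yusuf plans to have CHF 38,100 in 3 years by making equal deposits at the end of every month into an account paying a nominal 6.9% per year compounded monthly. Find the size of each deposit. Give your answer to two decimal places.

With 12 periods per year: i = 0.00575, n = 36.
PMT = 38100 / ( [(1+0.00575)^36 − 1] / 0.00575 ) = 38100 / 39.870189 = 955.6012

CHF 955.60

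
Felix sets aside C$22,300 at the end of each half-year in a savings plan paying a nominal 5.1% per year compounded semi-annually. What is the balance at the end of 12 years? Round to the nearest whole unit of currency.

With 2 periods per year: i = 0.0255, n = 24.
FV = 22300 × [(1+0.0255)^24 − 1] / 0.0255 = 22300 × 32.549823 = 725,861.0579

C$725,861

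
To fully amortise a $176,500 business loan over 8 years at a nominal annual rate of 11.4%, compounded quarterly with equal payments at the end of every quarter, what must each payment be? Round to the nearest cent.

With 4 periods per year: i = 0.0285, n = 32.
PMT = 176500 / ( [1 − (1+0.0285)^(−32)] / 0.0285 ) = 176500 / 20.811354 = 8,480.9477

$8,480.95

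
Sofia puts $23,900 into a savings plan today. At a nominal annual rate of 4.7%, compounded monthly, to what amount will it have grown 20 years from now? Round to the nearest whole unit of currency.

$61,071

Periodic rate i = 0.047/12 = 0.00391667; n = 20 × 12 = 240 periods.
23,900 × (1+0.00391667)^240 = 23,900 × 2.555286 = 61,071.3235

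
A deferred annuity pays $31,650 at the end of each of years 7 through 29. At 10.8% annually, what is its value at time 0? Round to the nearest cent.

Value one period before first payment (t=6): 31650 × [1 − (1+0.108)^(−23)] / 0.108 = 31650 × 8.383950 = 265,352.0026
Discount back 6 years: 265,352.0026 × (1+0.108)^(−6) = 265,352.0026 × 0.540457 = 143,411.4435

$143,411.44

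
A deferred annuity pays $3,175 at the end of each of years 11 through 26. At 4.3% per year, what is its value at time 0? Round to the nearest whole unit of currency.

Value one period before first payment (t=10): 3175 × [1 − (1+0.043)^(−16)] / 0.043 = 3175 × 11.398601 = 36,190.5591
Discount back 10 years: 36,190.5591 × (1+0.043)^(−10) = 36,190.5591 × 0.656382 = 23,754.8454

$23,755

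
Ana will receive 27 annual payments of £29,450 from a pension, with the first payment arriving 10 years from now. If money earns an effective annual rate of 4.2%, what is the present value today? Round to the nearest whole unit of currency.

PV at t=9 (ordinary 27-year annuity): 29450 × a(27|0.042) = 29450 × 15.969411 = 470,299.1614
Discount back 9 years: 470,299.1614 × (1+0.042)^(−9) = 470,299.1614 × 0.690543 = 324,761.6459

£324,762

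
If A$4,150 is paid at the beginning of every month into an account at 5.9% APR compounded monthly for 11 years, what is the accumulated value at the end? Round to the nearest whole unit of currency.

With 12 periods per year: i = 0.00491667, n = 132.
FV = 4150 × [(1+0.00491667)^132 − 1] / 0.00491667 × (1+i) = 4150 × 186.114421 = 772,374.8466
(Beginning-of-period payments → annuity-due factor ×(1+i).)

A$772,375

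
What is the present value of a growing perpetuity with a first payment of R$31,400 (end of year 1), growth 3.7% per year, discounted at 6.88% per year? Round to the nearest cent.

R$987,421.38

PV = D₁/(r − g) = 31400/(0.0688 − 0.037) = 987,421.3836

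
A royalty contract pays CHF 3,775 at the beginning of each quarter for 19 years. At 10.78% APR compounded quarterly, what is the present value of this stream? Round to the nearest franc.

CHF 124,788

Periodic rate i = 0.1078/4 = 0.02695; n = 19 × 4 = 76 periods.
PV = PMT · [1 − (1+i)^(−n)] / i × (1+i) = 3775 · 33.056305 = 124,787.5504
(annuity-due: payments at period start, so ×(1+i).)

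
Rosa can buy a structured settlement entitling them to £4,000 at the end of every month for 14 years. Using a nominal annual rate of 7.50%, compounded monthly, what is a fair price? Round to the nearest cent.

With 12 periods per year: i = 0.00625, n = 168.
Annuity factor a(168|0.00625) = 103.826706; PV = 4000 × 103.826706 = 415,306.8220

£415,306.82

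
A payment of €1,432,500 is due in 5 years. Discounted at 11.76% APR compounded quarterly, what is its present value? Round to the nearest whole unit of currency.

Periodic rate i = 0.1176/4 = 0.0294; n = 5 × 4 = 20 periods.
Discount factor = (1+0.0294)^(−20) = 0.560166; PV = 1,432,500 × 0.560166 = 802,437.7516

€802,438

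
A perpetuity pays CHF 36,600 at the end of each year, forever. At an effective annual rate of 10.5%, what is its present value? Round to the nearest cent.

PV = PMT / i = 36600 / 0.105 = 348,571.4286

CHF 348,571.43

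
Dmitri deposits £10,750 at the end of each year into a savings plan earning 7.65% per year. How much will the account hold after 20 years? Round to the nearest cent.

FV = 10750 × [(1+0.0765)^20 − 1] / 0.0765 = 10750 × 44.025888 = 473,278.2947

£473,278.29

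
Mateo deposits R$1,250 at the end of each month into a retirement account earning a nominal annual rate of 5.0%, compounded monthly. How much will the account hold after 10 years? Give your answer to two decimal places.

R$194,102.85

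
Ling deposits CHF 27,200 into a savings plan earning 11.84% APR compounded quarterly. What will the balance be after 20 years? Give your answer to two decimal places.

i = 0.1184/4 = 0.0296 per quarter; n = 20·4 = 80.
27,200 × (1+0.0296)^80 = 27,200 × 10.315320 = 280,576.7083

CHF 280,576.71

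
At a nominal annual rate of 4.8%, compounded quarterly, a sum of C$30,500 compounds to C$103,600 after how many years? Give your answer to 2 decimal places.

Periodic rate i = 0.048/4 = 0.012.
(1+i)^n = 103600/30500 = 3.39672, so n = ln 3.39672 / ln 1.012 = 102.5111 quarters
= 102.5111/4 years

25.63 years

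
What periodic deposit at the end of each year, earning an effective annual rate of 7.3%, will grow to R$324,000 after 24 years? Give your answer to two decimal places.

R$5,345.18

PMT = 324000 / ( [(1+0.073)^24 − 1] / 0.073 ) = 324000 / 60.615341 = 5,345.1815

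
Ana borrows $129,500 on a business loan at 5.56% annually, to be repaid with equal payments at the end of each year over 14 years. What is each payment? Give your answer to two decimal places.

$13,555.17

Annuity-PV factor = 9.553548; PMT = 129500 / 9.553548 = 13,555.1734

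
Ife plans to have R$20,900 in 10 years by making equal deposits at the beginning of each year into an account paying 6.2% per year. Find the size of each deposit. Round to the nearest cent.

R$1,479.10

FV-annuity factor × (1+i) = 14.130177; PMT = 20900 / 14.130177 = 1,479.1039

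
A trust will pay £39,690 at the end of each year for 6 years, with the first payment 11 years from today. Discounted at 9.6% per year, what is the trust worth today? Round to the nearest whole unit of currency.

PV at t=10 (ordinary 6-year annuity): 39690 × a(6|0.096) = 39690 × 4.406792 = 174,905.5597
Discount back 10 years: 174,905.5597 × (1+0.096)^(−10) = 174,905.5597 × 0.399848 = 69,935.5626

£69,936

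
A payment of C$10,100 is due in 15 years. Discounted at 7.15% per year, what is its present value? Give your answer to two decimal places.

C$3,584.58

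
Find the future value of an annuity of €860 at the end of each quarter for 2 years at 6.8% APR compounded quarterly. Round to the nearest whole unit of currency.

€7,304

Periodic rate i = 0.068/4 = 0.017; n = 2 × 4 = 8 periods.
FV = PMT · [(1+i)^n − 1] / i = 860 · 8.492533 = 7,303.5781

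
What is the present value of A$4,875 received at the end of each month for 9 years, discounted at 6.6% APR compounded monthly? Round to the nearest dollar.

A$396,192

With 12 periods per year: i = 0.0055, n = 108.
PV = 4875 × [1 − (1+0.0055)^(−108)] / 0.0055 = 4875 × 81.270232 = 396,192.3832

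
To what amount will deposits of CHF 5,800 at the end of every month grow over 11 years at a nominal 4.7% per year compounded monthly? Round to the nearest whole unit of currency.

CHF 1,000,014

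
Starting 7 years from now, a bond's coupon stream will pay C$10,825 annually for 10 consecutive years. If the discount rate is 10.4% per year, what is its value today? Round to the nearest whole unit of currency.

C$36,114

Value one period before first payment (t=6): 10825 × [1 − (1+0.104)^(−10)] / 0.104 = 10825 × 6.040386 = 65,387.1741
PV₀ = 65,387.1741 / (1+0.104)^6 = 65,387.1741 / 1.810566 = 36,114.2107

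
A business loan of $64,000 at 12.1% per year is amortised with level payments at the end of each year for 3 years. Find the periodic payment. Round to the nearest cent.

Annuity-PV factor = 2.397710; PMT = 64000 / 2.397710 = 26,692.1357

$26,692.14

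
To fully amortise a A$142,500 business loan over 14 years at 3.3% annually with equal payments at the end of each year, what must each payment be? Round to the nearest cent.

PMT = 142500 / ( [1 − (1+0.033)^(−14)] / 0.033 ) = 142500 / 11.068501 = 12,874.3718

A$12,874.37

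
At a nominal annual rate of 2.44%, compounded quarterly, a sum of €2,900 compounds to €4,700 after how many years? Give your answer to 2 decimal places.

Periodic rate i = 0.0244/4 = 0.0061.
n = ln(4700/2900) / ln(1+0.0061) = ln(1.62069) / 0.006081 = 79.3972 quarters
= 79.3972/4 years

19.85 years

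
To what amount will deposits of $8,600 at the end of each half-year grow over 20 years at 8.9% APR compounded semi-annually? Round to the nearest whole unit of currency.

i = 0.089/2 = 0.0445 per half-year; n = 20·2 = 40.
FV = 8600 × [(1+0.0445)^40 − 1] / 0.0445 = 8600 × 105.754582 = 909,489.4058

$909,489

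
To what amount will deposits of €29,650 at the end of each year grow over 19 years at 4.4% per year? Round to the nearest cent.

FV = PMT · [(1+i)^n − 1] / i = 29650 · 28.778606 = 853,285.6581

€853,285.66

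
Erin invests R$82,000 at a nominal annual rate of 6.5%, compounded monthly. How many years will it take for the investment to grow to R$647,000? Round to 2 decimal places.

31.86 years

Periodic rate i = 0.065/12 = 0.00541667.
n = ln(647000/82000) / ln(1+0.00541667) = ln(7.89024) / 0.005402 = 382.3784 months
= 382.3784/12 years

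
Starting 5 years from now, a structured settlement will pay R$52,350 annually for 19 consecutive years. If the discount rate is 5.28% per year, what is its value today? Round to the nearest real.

Value one period before first payment (t=4): 52350 × [1 − (1+0.0528)^(−19)] / 0.0528 = 52350 × 11.814237 = 618,475.3123
Discount back 4 years: 618,475.3123 × (1+0.0528)^(−4) = 618,475.3123 × 0.813985 = 503,429.7350

R$503,430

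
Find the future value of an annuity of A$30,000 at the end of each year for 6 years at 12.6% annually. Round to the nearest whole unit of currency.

A$247,172

Accumulation factor s(6|0.126) = 8.239070; FV = 30000 × 8.239070 = 247,172.0905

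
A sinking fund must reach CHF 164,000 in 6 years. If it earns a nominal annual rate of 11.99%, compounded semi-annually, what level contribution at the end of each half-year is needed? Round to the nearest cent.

i = 0.1199/2 = 0.05995 per half-year; n = 6·2 = 12.
PMT = 164000 / ( [(1+0.05995)^12 − 1] / 0.05995 ) = 164000 / 16.865017 = 9,724.2711

CHF 9,724.27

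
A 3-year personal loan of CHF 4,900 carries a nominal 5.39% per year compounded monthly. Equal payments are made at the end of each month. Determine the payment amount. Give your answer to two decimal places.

CHF 147.72

i = 0.0539/12 = 0.00449167 per month; n = 3·12 = 36.
PMT = 4900 / ( [1 − (1+0.00449167)^(−36)] / 0.00449167 ) = 4900 / 33.171553 = 147.7169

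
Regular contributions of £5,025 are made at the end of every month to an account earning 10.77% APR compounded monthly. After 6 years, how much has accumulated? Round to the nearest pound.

£505,458

Periodic rate i = 0.1077/12 = 0.008975; n = 6 × 12 = 72 periods.
Accumulation factor s(72|0.008975) = 100.588606; FV = 5025 × 100.588606 = 505,457.7431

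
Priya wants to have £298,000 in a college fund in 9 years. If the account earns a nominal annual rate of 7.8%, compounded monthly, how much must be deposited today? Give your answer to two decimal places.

Periodic rate i = 0.078/12 = 0.0065; n = 9 × 12 = 108 periods.
Discount factor = (1+0.0065)^(−108) = 0.496720; PV = 298,000 × 0.496720 = 148,022.6271

£148,022.63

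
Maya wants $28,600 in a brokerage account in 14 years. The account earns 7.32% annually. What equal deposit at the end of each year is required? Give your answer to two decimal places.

$1,239.78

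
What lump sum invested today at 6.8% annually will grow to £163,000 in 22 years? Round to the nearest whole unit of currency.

PV = FV·(1+i)^(−n) = 163,000 × 0.235197 = 38,337.1695

£38,337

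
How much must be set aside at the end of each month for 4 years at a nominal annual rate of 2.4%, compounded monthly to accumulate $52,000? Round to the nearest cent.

i = 0.024/12 = 0.002 per month; n = 4·12 = 48.
FV-annuity factor = 50.326768; PMT = 52000 / 50.326768 = 1,033.2473

$1,033.25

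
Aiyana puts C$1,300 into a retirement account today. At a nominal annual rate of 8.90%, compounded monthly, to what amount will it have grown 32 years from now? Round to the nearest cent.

Periodic rate i = 0.089/12 = 0.00741667; n = 32 × 12 = 384 periods.
FV = PV·(1+i)^n = 1,300 × 17.072869 = 22,194.7298

C$22,194.73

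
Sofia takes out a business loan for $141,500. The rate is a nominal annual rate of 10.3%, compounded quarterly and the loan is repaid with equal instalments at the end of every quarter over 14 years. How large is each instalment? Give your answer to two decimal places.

Periodic rate i = 0.103/4 = 0.02575; n = 14 × 4 = 56 periods.
Annuity-PV factor = 29.483106; PMT = 141500 / 29.483106 = 4,799.3587

$4,799.36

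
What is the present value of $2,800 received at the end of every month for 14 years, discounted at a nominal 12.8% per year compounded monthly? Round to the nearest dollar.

$218,343

Periodic rate i = 0.128/12 = 0.0106667; n = 14 × 12 = 168 periods.
PV = 2800 × [1 − (1+0.0106667)^(−168)] / 0.0106667 = 2800 × 77.979808 = 218,343.4625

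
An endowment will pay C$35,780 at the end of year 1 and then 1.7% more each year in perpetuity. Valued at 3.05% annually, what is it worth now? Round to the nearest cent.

C$2,650,370.37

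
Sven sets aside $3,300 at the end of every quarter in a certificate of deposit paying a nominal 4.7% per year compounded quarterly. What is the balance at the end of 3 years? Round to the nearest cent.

$42,262.08

With 4 periods per year: i = 0.01175, n = 12.
FV = 3300 × [(1+0.01175)^12 − 1] / 0.01175 = 3300 × 12.806692 = 42,262.0838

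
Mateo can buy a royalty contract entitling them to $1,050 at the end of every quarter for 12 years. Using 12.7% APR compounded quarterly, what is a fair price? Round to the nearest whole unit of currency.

$25,694

i = 0.127/4 = 0.03175 per quarter; n = 12·4 = 48.
PV = 1050 × [1 − (1+0.03175)^(−48)] / 0.03175 = 1050 × 24.470497 = 25,694.0213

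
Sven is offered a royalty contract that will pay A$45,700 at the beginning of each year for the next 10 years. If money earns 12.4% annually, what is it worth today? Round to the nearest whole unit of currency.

A$285,543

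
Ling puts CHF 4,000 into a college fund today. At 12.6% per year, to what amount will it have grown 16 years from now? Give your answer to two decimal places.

FV = PV·(1+i)^n = 4,000 × 6.677505 = 26,710.0216

CHF 26,710.02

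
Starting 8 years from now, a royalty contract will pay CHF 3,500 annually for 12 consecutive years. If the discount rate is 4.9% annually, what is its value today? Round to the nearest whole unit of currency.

Value one period before first payment (t=7): 3500 × [1 − (1+0.049)^(−12)] / 0.049 = 3500 × 8.913452 = 31,197.0825
Discount back 7 years: 31,197.0825 × (1+0.049)^(−7) = 31,197.0825 × 0.715437 = 22,319.5567

CHF 22,320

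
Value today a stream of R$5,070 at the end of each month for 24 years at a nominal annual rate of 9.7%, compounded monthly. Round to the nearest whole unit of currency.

R$565,494

Periodic rate i = 0.097/12 = 0.00808333; n = 24 × 12 = 288 periods.
PV = 5070 × [1 − (1+0.00808333)^(−288)] / 0.00808333 = 5070 × 111.537255 = 565,493.8815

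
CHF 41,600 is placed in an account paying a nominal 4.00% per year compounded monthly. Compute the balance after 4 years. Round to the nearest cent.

CHF 48,805.06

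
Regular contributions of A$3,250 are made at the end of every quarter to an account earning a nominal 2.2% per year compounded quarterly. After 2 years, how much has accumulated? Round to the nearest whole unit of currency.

With 4 periods per year: i = 0.0055, n = 8.
FV = PMT · [(1+i)^n − 1] / i = 3250 · 8.155706 = 26,506.0435

A$26,506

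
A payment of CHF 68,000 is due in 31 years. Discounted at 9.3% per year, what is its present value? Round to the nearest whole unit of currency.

PV = 68,000 / (1 + 0.093)^31 = 68,000 / 15.747986 = 4,318.0125

CHF 4,318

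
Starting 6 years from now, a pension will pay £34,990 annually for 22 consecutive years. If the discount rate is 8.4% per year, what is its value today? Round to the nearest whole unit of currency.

£231,111

Value one period before first payment (t=5): 34990 × [1 − (1+0.084)^(−22)] / 0.084 = 34990 × 9.886040 = 345,912.5380
Discount back 5 years: 345,912.5380 × (1+0.084)^(−5) = 345,912.5380 × 0.668119 = 231,110.6147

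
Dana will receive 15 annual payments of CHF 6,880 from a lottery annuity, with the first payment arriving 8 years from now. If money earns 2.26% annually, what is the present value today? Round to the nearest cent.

PV at t=7 (ordinary 15-year annuity): 6880 × a(15|0.0226) = 6880 × 12.602814 = 86,707.3617
PV₀ = 86,707.3617 / (1+0.0226)^7 = 86,707.3617 / 1.169339 = 74,150.7338

CHF 74,150.73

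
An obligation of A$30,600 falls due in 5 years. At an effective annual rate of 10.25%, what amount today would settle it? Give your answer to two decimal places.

A$18,785.75

Discount factor = (1+0.1025)^(−5) = 0.613913; PV = 30,600 × 0.613913 = 18,785.7456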